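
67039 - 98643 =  - 31604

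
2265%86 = 29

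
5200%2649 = 2551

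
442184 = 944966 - 502782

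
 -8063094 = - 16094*501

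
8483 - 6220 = 2263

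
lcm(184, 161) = 1288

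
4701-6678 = -1977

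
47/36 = 47/36 = 1.31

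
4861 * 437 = 2124257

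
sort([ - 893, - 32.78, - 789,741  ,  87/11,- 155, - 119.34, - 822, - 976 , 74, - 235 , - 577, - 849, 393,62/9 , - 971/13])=[ - 976 , - 893, - 849, - 822, - 789, - 577 , - 235, - 155, - 119.34, - 971/13, - 32.78, 62/9,87/11,74,393,  741]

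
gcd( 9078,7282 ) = 2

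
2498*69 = 172362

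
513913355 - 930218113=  - 416304758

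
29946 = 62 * 483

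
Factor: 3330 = 2^1*3^2*5^1 * 37^1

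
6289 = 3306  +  2983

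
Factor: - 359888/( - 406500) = 2^2 *3^( - 1)*5^ ( - 3)*83^1= 332/375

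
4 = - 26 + 30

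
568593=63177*9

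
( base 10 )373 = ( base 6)1421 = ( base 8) 565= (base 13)229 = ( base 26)E9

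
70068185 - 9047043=61021142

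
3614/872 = 1807/436 = 4.14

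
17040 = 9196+7844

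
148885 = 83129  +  65756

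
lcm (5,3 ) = 15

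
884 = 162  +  722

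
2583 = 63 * 41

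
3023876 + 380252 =3404128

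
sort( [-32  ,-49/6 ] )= [ - 32, - 49/6]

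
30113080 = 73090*412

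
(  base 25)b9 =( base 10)284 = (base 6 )1152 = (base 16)11C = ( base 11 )239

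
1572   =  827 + 745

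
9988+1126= 11114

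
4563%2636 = 1927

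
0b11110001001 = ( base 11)14a4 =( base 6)12533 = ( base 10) 1929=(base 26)2M5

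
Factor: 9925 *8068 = 2^2*5^2*397^1*2017^1 = 80074900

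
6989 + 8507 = 15496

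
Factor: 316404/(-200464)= -423/268  =  -  2^( - 2)*3^2*47^1*67^(  -  1)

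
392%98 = 0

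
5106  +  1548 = 6654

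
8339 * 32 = 266848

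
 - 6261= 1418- 7679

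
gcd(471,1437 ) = 3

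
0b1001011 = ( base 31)2d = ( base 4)1023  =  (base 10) 75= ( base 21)3C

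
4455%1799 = 857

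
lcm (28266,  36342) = 254394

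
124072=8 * 15509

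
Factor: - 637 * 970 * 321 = -2^1*3^1 * 5^1 * 7^2*13^1 * 97^1*107^1 = -198342690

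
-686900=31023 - 717923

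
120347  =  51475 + 68872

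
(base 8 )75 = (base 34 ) 1R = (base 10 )61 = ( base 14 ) 45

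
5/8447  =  5/8447 = 0.00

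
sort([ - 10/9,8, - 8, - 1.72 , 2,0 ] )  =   [ - 8 , -1.72, - 10/9, 0,2,8 ] 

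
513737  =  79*6503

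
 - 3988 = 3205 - 7193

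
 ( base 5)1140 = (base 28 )62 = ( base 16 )AA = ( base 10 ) 170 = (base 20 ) 8A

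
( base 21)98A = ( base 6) 31111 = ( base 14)1723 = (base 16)1033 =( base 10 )4147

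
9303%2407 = 2082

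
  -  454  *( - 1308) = 593832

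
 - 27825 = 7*( - 3975) 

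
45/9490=9/1898= 0.00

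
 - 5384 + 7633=2249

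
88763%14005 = 4733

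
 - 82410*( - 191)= 15740310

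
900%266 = 102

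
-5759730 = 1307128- 7066858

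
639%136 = 95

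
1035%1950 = 1035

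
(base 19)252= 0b1100110011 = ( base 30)r9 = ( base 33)or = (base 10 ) 819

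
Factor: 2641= 19^1*139^1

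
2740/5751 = 2740/5751 = 0.48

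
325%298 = 27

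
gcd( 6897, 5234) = 1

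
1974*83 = 163842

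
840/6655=168/1331 =0.13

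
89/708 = 89/708 = 0.13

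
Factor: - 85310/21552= - 2^(-3) * 3^( - 1) * 5^1*19^1 =-  95/24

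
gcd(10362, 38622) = 942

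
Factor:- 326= - 2^1*163^1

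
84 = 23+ 61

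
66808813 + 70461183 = 137269996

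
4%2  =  0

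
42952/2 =21476 =21476.00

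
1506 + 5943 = 7449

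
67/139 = 67/139 = 0.48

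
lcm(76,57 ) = 228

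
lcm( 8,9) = 72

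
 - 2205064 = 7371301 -9576365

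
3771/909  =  4 + 15/101 = 4.15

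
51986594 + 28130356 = 80116950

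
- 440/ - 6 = 73 + 1/3  =  73.33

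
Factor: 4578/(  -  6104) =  -2^( - 2)*3^1 = -3/4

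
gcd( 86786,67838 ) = 2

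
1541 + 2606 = 4147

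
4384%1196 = 796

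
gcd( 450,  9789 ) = 3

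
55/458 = 55/458 =0.12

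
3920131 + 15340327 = 19260458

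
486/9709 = 486/9709 =0.05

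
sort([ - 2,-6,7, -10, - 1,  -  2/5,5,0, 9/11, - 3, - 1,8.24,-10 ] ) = [ - 10, - 10, - 6, - 3,-2, - 1, - 1,-2/5,0,9/11,5 , 7 , 8.24]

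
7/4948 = 7/4948  =  0.00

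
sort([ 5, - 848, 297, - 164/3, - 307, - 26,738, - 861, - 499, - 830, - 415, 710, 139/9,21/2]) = [ - 861, - 848, - 830, - 499,  -  415, - 307, - 164/3, - 26,5,21/2, 139/9, 297, 710,  738] 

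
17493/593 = 29 + 296/593 = 29.50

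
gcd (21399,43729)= 7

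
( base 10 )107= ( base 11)98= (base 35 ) 32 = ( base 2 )1101011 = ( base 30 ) 3H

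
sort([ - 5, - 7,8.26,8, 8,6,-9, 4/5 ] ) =[ - 9, - 7, - 5,  4/5, 6, 8,8,8.26]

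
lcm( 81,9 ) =81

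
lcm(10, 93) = 930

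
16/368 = 1/23 = 0.04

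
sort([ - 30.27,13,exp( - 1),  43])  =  [ - 30.27, exp( - 1 ) , 13,43]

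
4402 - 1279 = 3123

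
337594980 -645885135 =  - 308290155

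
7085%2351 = 32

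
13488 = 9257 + 4231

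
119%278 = 119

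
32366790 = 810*39959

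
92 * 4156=382352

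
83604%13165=4614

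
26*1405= 36530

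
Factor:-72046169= - 13^1*5542013^1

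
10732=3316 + 7416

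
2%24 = 2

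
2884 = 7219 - 4335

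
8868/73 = 121+35/73 = 121.48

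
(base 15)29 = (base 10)39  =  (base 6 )103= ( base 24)1f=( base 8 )47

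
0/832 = 0= 0.00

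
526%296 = 230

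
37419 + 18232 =55651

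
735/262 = 2 + 211/262 = 2.81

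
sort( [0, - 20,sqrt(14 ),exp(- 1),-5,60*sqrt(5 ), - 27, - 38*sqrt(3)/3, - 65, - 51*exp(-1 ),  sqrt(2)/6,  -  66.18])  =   [  -  66.18,-65, -27, -38  *sqrt(3) /3,  -  20, - 51*exp( - 1 ), - 5, 0,sqrt(2 )/6,exp(-1)  ,  sqrt(14), 60*sqrt( 5 )]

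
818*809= 661762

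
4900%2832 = 2068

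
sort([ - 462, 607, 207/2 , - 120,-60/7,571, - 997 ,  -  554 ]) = [  -  997, - 554 ,-462, - 120 ,- 60/7 , 207/2, 571,  607] 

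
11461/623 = 11461/623 = 18.40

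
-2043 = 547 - 2590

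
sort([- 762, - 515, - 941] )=[ - 941,  -  762,-515]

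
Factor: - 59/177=  -  3^( - 1) = - 1/3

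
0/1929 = 0 = 0.00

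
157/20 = 157/20 = 7.85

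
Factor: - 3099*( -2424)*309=2321200584 = 2^3*3^3*101^1*103^1*1033^1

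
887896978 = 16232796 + 871664182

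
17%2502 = 17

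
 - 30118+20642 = - 9476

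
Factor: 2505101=2505101^1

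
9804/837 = 3268/279= 11.71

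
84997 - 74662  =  10335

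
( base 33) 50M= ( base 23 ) a7g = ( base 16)155b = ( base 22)B6B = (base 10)5467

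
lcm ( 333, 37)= 333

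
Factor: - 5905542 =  - 2^1*3^1*19^1*51803^1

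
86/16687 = 86/16687 = 0.01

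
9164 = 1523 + 7641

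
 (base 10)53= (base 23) 27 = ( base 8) 65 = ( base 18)2h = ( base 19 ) 2f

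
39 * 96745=3773055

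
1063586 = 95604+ 967982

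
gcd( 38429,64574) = 83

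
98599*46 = 4535554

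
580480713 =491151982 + 89328731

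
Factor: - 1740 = -2^2*3^1*5^1*29^1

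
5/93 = 5/93 = 0.05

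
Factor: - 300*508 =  - 152400 = - 2^4*3^1*5^2* 127^1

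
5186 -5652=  - 466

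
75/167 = 75/167 = 0.45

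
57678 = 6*9613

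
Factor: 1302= 2^1*3^1*7^1*31^1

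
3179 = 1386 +1793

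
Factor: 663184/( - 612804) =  - 2^2*3^( - 1)*181^1*223^( - 1) = - 724/669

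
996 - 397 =599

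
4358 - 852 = 3506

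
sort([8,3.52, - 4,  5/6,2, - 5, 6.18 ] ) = [ - 5, - 4,5/6, 2, 3.52,6.18,8 ] 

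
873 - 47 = 826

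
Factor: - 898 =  - 2^1*449^1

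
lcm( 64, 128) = 128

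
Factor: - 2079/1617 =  - 9/7 = - 3^2*7^( - 1) 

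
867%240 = 147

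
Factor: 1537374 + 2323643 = 3861017 = 3861017^1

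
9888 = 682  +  9206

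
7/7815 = 7/7815 = 0.00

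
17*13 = 221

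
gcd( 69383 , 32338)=1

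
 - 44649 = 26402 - 71051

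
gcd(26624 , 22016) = 512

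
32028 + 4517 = 36545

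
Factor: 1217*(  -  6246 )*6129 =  - 46588870278 = - 2^1*3^5 * 227^1* 347^1 * 1217^1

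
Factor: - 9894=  - 2^1*3^1*17^1*97^1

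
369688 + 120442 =490130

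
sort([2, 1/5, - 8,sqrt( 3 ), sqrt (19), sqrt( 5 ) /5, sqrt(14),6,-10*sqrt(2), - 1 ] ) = [ - 10*sqrt( 2 ), - 8, - 1, 1/5,sqrt (5)/5, sqrt( 3), 2,sqrt (14),sqrt( 19), 6 ]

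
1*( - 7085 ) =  - 7085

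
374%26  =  10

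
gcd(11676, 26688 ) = 1668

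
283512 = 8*35439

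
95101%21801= 7897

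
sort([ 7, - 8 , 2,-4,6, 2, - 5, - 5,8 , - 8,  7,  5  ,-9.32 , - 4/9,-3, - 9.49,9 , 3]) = [ - 9.49, - 9.32 , - 8,-8, - 5, - 5 , - 4, - 3 , - 4/9, 2,2 , 3, 5, 6, 7, 7,8, 9]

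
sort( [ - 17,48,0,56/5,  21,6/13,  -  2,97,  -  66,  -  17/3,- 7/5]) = [ - 66,  -  17, - 17/3,-2, - 7/5,0, 6/13,56/5 , 21, 48,97 ] 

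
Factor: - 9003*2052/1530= - 2^1 * 3^2 *5^(-1)*17^( - 1)*19^1*3001^1 = - 1026342/85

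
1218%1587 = 1218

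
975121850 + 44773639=1019895489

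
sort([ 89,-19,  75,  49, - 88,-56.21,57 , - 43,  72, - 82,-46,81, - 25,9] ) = [-88,-82, - 56.21, - 46, - 43, - 25, - 19, 9, 49, 57 , 72,75,  81,89 ] 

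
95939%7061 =4146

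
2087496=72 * 28993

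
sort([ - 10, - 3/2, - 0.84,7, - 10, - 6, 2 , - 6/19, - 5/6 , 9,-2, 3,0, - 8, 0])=[- 10, - 10, - 8,  -  6, - 2, - 3/2 , -0.84, - 5/6, - 6/19, 0, 0,2, 3, 7, 9 ] 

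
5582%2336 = 910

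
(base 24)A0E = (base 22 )BKA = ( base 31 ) 608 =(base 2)1011010001110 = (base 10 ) 5774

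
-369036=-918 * 402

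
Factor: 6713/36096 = 2^(- 8 )*3^ (-1)*7^2*47^( - 1)*137^1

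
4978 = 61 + 4917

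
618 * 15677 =9688386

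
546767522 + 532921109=1079688631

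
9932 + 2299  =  12231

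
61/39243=61/39243=0.00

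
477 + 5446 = 5923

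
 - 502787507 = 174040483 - 676827990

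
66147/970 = 68+187/970 = 68.19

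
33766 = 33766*1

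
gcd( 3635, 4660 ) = 5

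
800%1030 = 800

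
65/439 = 65/439 = 0.15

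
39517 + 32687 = 72204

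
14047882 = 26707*526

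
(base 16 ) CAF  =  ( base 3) 11110021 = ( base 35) 2mr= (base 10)3247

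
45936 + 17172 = 63108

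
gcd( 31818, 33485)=1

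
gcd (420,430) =10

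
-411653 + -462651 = - 874304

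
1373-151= 1222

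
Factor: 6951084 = 2^2*3^1*7^1 * 83^1*997^1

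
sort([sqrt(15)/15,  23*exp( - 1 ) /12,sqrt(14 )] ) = [sqrt(15 ) /15 , 23*exp( - 1 )/12 , sqrt(14) ] 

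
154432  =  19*8128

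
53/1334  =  53/1334  =  0.04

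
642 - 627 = 15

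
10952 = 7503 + 3449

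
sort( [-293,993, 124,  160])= [ - 293,124, 160,993]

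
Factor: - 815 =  - 5^1 * 163^1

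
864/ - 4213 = -864/4213  =  - 0.21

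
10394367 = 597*17411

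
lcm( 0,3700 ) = 0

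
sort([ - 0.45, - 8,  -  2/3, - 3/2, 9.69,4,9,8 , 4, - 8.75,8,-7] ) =[ - 8.75, - 8 ,- 7, - 3/2,  -  2/3,-0.45,4,4,8, 8, 9, 9.69 ] 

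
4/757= 4/757 = 0.01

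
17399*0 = 0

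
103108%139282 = 103108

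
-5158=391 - 5549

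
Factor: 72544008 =2^3*3^1*3022667^1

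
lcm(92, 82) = 3772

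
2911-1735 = 1176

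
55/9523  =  55/9523=0.01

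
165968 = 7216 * 23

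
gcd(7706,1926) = 2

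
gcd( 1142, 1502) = 2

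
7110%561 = 378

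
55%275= 55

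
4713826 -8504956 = - 3791130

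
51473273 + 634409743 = 685883016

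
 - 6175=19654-25829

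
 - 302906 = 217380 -520286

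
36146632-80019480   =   - 43872848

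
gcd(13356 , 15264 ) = 1908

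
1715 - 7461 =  - 5746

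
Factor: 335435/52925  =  5^(  -  1)*29^( - 1 )*919^1 = 919/145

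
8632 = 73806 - 65174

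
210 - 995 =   -  785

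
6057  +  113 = 6170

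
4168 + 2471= 6639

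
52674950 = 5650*9323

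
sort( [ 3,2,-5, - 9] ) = [-9, - 5  ,  2,3 ] 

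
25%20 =5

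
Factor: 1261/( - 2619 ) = - 13/27 = - 3^( - 3 )*13^1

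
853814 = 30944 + 822870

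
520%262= 258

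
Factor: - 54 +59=5^1 = 5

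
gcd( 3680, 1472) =736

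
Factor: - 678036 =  - 2^2*3^1*56503^1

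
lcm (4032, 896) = 8064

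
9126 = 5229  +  3897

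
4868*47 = 228796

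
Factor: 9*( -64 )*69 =  -  2^6*3^3*23^1 = - 39744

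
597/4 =597/4 = 149.25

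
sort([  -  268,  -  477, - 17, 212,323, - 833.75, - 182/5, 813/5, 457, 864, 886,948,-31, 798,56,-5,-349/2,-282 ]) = [-833.75,-477,- 282,- 268,-349/2, - 182/5,-31 , - 17, - 5, 56, 813/5,212, 323,457, 798, 864, 886, 948] 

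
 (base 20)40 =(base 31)2i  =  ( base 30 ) 2K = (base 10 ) 80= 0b1010000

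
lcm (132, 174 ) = 3828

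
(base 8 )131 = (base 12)75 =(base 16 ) 59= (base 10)89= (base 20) 49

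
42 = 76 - 34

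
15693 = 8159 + 7534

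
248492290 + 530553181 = 779045471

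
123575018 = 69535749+54039269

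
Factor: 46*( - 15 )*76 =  - 2^3 * 3^1*5^1*19^1*  23^1=- 52440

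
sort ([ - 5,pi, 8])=[- 5,pi, 8] 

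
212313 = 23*9231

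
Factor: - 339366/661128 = - 2^(-2)*13^( - 2)*347^1 = - 347/676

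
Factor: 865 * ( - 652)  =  - 2^2 * 5^1 * 163^1*173^1=-563980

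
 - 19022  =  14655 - 33677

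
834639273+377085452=1211724725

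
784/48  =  49/3=16.33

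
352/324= 88/81 = 1.09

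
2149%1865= 284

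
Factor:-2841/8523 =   -  1/3 = - 3^( - 1 ) 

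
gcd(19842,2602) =2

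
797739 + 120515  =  918254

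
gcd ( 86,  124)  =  2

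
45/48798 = 5/5422= 0.00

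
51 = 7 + 44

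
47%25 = 22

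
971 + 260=1231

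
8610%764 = 206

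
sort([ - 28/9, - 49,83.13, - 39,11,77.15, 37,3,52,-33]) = [ - 49, - 39, - 33,-28/9,  3, 11,37,52,77.15,83.13] 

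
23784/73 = 325 + 59/73  =  325.81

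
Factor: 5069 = 37^1*137^1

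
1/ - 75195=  - 1/75195 = - 0.00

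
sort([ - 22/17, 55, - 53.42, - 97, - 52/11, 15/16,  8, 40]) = [ - 97, - 53.42, - 52/11, - 22/17, 15/16,8,  40, 55]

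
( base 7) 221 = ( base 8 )161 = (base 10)113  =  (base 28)41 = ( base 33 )3e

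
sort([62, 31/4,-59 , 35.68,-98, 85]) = [ - 98, - 59, 31/4,35.68,62,85] 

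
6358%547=341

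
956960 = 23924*40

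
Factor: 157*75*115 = 3^1*5^3 * 23^1*157^1 =1354125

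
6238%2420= 1398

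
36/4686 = 6/781=0.01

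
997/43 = 997/43 = 23.19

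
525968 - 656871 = - 130903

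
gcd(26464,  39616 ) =32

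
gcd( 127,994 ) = 1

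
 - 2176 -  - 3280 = 1104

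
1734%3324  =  1734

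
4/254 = 2/127 = 0.02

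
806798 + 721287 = 1528085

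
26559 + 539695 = 566254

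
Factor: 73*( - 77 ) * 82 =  - 460922 = - 2^1*7^1 * 11^1 * 41^1*73^1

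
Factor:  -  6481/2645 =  - 5^(- 1 )*23^( - 2)*6481^1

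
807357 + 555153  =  1362510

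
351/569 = 351/569 = 0.62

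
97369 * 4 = 389476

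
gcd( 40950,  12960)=90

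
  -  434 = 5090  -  5524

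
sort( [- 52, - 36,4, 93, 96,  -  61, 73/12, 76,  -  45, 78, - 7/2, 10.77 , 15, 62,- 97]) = [ - 97, - 61, - 52, - 45, - 36, - 7/2, 4,  73/12, 10.77, 15, 62, 76,  78,93, 96]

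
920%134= 116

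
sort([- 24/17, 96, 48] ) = [-24/17,48,96 ] 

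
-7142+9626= 2484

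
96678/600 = 16113/100 = 161.13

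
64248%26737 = 10774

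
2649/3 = 883 = 883.00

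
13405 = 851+12554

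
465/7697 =465/7697  =  0.06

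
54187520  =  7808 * 6940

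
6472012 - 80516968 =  - 74044956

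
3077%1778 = 1299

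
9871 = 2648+7223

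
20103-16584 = 3519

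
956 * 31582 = 30192392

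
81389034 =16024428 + 65364606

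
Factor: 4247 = 31^1*137^1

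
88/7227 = 8/657 = 0.01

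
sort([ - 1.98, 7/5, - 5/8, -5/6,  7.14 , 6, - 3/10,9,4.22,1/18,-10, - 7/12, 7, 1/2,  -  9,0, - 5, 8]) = [ - 10,-9,-5, - 1.98, - 5/6, -5/8, - 7/12, -3/10,0, 1/18, 1/2,7/5,4.22,6, 7, 7.14, 8,9]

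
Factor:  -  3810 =-2^1*3^1 * 5^1*127^1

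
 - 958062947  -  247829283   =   - 1205892230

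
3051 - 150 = 2901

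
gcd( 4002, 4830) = 138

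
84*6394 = 537096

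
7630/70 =109 = 109.00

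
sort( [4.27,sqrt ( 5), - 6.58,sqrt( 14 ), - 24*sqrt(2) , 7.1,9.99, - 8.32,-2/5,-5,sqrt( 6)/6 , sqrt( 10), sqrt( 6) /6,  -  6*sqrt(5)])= [ - 24*sqrt(2),- 6*sqrt(5),-8.32, - 6.58,-5, - 2/5,sqrt(6 ) /6,sqrt( 6)/6,  sqrt( 5),sqrt(10),sqrt( 14),  4.27,7.1,9.99]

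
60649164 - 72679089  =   - 12029925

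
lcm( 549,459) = 27999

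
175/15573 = 175/15573 = 0.01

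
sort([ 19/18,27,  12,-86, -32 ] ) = [-86,  -  32,19/18,12,27] 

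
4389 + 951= 5340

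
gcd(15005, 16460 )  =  5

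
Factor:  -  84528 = - 2^4*3^2*587^1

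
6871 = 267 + 6604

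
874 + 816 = 1690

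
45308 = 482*94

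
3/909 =1/303 =0.00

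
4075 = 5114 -1039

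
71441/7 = 10205+6/7 = 10205.86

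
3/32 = 3/32  =  0.09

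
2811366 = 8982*313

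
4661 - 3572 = 1089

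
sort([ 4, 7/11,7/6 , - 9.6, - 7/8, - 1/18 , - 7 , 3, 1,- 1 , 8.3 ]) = [ - 9.6, - 7, - 1 ,-7/8,-1/18,7/11, 1, 7/6 , 3,4, 8.3]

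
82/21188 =41/10594  =  0.00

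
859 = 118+741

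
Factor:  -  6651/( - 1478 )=9/2 = 2^( - 1 )* 3^2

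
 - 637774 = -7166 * 89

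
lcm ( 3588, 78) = 3588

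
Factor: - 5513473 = -7^1*787639^1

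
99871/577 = 99871/577= 173.09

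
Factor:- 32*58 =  - 1856 = - 2^6*29^1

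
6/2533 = 6/2533 = 0.00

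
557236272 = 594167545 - 36931273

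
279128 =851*328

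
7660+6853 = 14513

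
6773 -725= 6048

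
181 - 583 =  - 402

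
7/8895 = 7/8895 = 0.00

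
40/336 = 5/42  =  0.12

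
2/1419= 2/1419 = 0.00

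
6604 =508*13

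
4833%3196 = 1637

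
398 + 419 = 817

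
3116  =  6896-3780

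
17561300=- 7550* ( - 2326 ) 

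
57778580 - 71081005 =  - 13302425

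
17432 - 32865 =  - 15433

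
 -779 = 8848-9627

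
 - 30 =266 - 296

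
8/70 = 4/35  =  0.11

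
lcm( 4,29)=116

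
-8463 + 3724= -4739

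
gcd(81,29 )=1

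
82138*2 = 164276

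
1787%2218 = 1787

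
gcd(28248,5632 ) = 88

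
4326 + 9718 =14044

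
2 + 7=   9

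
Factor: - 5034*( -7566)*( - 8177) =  - 311439394188 = - 2^2*3^2*13^2* 17^1*37^1*97^1*839^1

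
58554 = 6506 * 9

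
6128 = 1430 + 4698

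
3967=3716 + 251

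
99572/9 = 11063  +  5/9=11063.56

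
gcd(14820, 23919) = 3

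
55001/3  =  18333 + 2/3  =  18333.67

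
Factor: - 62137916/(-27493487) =2^2*7^(  -  1 ) * 23^( - 1)*421^1 * 36899^1 * 170767^( -1) 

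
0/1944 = 0 = 0.00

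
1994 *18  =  35892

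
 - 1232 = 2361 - 3593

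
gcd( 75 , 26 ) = 1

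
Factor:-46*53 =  - 2438 = -2^1 * 23^1*53^1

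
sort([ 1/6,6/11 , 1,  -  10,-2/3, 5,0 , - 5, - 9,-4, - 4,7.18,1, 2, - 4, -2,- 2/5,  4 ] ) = [ - 10, - 9, - 5, - 4, -4, - 4, - 2,  -  2/3, - 2/5 , 0,1/6, 6/11 , 1,1,  2,4,5,7.18 ]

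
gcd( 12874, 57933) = 6437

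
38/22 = 1+8/11 =1.73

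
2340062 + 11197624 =13537686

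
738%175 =38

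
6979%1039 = 745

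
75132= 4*18783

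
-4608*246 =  - 1133568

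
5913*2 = 11826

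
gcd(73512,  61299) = 9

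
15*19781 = 296715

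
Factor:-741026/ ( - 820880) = 370513/410440 = 2^ ( - 3)*5^(-1) * 11^1*13^1 * 31^( - 1)*331^( - 1)*2591^1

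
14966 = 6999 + 7967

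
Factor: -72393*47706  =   - 2^1*3^2 *59^1*409^1*7951^1 = -3453580458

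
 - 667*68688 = -45814896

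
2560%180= 40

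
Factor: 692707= 692707^1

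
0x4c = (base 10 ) 76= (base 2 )1001100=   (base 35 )26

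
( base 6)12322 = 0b11100111010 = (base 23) 3ba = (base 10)1850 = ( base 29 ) 25N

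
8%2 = 0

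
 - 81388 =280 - 81668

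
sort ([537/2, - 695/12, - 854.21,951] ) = [ - 854.21, - 695/12, 537/2,951 ] 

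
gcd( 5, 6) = 1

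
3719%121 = 89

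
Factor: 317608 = 2^3*29^1*37^2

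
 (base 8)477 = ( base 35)94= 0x13f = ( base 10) 319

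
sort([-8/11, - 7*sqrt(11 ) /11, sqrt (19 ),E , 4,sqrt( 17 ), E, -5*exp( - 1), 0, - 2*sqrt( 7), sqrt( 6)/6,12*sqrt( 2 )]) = [ - 2* sqrt( 7), - 7*sqrt( 11) /11, - 5*exp(-1), -8/11, 0,sqrt ( 6 )/6,E, E, 4, sqrt (17),sqrt(19 ), 12*sqrt( 2 )] 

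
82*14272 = 1170304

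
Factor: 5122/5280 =2^( - 4 ) * 3^( - 1 ) * 5^ ( - 1 )*11^ ( - 1 )*13^1 * 197^1 = 2561/2640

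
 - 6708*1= - 6708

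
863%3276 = 863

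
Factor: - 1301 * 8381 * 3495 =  - 38108365095 = - 3^1*5^1*17^2*29^1*233^1*1301^1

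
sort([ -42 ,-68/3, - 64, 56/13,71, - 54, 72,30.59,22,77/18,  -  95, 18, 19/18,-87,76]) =[- 95,-87, - 64, - 54, - 42, - 68/3, 19/18,  77/18, 56/13, 18, 22, 30.59, 71,72, 76]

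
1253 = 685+568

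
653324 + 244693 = 898017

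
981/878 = 1+103/878 = 1.12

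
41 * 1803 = 73923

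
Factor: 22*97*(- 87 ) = -185658 =-2^1*3^1*11^1*29^1*97^1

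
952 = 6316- 5364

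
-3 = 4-7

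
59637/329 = 181+88/329 = 181.27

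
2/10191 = 2/10191 = 0.00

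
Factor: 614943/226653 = 681/251 = 3^1* 227^1*251^( - 1) 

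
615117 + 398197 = 1013314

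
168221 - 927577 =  - 759356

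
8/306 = 4/153=0.03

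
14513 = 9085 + 5428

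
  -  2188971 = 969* (-2259 ) 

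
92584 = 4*23146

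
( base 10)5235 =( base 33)4ql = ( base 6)40123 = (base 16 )1473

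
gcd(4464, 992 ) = 496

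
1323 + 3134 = 4457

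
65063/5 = 13012 + 3/5=13012.60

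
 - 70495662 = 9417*( - 7486)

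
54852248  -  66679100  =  -11826852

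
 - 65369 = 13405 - 78774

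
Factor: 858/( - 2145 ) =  - 2^1*5^( - 1 ) = -2/5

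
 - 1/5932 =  - 1  +  5931/5932 = - 0.00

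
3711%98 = 85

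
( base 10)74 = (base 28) 2i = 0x4a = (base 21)3b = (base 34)26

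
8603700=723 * 11900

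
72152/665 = 108 + 332/665 = 108.50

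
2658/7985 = 2658/7985 = 0.33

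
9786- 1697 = 8089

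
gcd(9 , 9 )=9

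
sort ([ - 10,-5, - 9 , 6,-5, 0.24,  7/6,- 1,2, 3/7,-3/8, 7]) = [ - 10,-9, - 5,-5, - 1, -3/8,0.24,  3/7,7/6,2,6,7]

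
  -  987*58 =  - 57246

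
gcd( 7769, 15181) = 17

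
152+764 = 916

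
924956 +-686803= 238153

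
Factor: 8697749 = 23^1 *378163^1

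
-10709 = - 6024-4685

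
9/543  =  3/181  =  0.02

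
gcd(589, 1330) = 19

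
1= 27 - 26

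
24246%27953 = 24246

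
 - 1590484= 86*( - 18494)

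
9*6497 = 58473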